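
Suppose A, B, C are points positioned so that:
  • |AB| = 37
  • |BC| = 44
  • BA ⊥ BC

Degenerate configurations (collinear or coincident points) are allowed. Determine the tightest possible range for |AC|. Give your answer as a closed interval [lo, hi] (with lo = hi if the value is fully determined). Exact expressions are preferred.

|AC| = √(3305)  (≈ 57.4891)

|AB| ∈ {37}
|BC| ∈ {44}
|AC| ∈ {√(3305)}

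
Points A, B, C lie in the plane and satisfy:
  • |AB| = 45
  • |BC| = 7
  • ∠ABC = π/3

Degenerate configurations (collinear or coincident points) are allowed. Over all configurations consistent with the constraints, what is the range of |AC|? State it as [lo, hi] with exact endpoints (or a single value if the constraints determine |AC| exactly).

|AC| = √(1759)  (≈ 41.9404)

|AB| ∈ {45}
|BC| ∈ {7}
|AC| ∈ {√(1759)}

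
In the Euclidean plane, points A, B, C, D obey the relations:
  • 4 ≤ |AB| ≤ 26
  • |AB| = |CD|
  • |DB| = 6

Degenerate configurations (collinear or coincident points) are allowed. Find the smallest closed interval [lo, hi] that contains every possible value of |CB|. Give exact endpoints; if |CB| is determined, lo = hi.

|CB| ∈ [0, 32]  (≈ [0.0000, 32.0000])

|AB| ∈ [4, 26]
|BD| ∈ {6}
|CD| ∈ [4, 26]
|AD| ∈ [0, 32]
|BC| ∈ [0, 32]
|AC| ∈ [0, 58]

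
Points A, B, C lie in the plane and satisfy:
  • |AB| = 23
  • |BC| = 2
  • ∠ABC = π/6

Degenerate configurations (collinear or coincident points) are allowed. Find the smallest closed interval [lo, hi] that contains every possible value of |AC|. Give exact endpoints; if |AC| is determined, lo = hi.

|AC| = √(533 - 46·√(3))  (≈ 21.2914)

|AB| ∈ {23}
|BC| ∈ {2}
|AC| ∈ {√(533 - 46·√(3))}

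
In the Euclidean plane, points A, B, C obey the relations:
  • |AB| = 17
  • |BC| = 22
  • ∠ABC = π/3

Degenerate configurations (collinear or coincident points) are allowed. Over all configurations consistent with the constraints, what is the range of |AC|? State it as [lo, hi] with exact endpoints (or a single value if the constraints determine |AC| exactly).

|AC| = √(399)  (≈ 19.9750)

|AB| ∈ {17}
|BC| ∈ {22}
|AC| ∈ {√(399)}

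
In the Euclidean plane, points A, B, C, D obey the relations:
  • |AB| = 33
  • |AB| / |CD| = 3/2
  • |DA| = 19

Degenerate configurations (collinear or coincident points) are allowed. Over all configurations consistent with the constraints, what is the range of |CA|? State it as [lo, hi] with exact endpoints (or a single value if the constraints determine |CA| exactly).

|CA| ∈ [3, 41]  (≈ [3.0000, 41.0000])

|AB| ∈ {33}
|AD| ∈ {19}
|CD| ∈ {22}
|BD| ∈ [14, 52]
|AC| ∈ [3, 41]
|BC| ∈ [0, 74]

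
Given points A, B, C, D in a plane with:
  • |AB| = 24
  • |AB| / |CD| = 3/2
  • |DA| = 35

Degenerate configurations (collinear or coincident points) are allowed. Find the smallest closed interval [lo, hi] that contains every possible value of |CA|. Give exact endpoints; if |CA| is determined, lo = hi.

|CA| ∈ [19, 51]  (≈ [19.0000, 51.0000])

|AB| ∈ {24}
|AD| ∈ {35}
|CD| ∈ {16}
|BD| ∈ [11, 59]
|AC| ∈ [19, 51]
|BC| ∈ [0, 75]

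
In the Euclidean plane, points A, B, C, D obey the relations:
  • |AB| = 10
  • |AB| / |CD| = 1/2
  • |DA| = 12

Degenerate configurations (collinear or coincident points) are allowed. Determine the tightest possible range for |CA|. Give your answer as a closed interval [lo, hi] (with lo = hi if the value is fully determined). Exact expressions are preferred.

|AB| ∈ {10}
|AD| ∈ {12}
|CD| ∈ {20}
|BD| ∈ [2, 22]
|AC| ∈ [8, 32]
|BC| ∈ [0, 42]

|CA| ∈ [8, 32]  (≈ [8.0000, 32.0000])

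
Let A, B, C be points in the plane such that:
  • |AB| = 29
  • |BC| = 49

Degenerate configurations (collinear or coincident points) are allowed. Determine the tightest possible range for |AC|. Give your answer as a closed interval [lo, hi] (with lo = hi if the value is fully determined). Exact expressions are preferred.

|AB| ∈ {29}
|BC| ∈ {49}
|AC| ∈ [20, 78]

|AC| ∈ [20, 78]  (≈ [20.0000, 78.0000])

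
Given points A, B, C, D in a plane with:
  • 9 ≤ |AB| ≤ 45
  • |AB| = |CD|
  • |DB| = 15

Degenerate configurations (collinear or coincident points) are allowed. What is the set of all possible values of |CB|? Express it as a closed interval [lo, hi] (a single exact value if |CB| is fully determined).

|AB| ∈ [9, 45]
|BD| ∈ {15}
|CD| ∈ [9, 45]
|AD| ∈ [0, 60]
|BC| ∈ [0, 60]
|AC| ∈ [0, 105]

|CB| ∈ [0, 60]  (≈ [0.0000, 60.0000])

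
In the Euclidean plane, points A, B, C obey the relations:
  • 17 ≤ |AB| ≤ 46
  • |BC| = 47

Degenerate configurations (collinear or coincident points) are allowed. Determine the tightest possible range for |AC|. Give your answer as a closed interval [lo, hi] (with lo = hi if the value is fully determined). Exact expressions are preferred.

|AB| ∈ [17, 46]
|BC| ∈ {47}
|AC| ∈ [1, 93]

|AC| ∈ [1, 93]  (≈ [1.0000, 93.0000])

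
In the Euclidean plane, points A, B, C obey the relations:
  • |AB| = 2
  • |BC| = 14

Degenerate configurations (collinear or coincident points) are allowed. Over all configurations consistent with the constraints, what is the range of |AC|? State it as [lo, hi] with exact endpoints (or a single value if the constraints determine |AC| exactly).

|AB| ∈ {2}
|BC| ∈ {14}
|AC| ∈ [12, 16]

|AC| ∈ [12, 16]  (≈ [12.0000, 16.0000])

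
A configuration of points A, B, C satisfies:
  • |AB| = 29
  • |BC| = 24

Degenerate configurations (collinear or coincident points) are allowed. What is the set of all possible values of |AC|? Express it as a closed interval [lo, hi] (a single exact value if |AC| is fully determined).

|AC| ∈ [5, 53]  (≈ [5.0000, 53.0000])

|AB| ∈ {29}
|BC| ∈ {24}
|AC| ∈ [5, 53]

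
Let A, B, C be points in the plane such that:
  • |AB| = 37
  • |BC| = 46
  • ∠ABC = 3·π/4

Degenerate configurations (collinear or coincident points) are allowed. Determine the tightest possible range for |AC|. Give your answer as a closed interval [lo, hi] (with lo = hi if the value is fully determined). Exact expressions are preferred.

|AC| = √(1702·√(2) + 3485)  (≈ 76.7593)

|AB| ∈ {37}
|BC| ∈ {46}
|AC| ∈ {√(1702·√(2) + 3485)}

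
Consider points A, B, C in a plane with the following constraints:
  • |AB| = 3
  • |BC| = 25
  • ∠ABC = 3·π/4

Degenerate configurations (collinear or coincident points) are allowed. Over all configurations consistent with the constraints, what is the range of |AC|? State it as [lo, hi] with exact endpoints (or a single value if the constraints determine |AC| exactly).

|AB| ∈ {3}
|BC| ∈ {25}
|AC| ∈ {√(75·√(2) + 634)}

|AC| = √(75·√(2) + 634)  (≈ 27.2042)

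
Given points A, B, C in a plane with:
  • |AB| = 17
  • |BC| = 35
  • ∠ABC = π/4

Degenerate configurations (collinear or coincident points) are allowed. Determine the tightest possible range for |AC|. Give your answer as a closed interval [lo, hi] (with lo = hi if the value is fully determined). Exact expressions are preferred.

|AC| = √(1514 - 595·√(2))  (≈ 25.9334)

|AB| ∈ {17}
|BC| ∈ {35}
|AC| ∈ {√(1514 - 595·√(2))}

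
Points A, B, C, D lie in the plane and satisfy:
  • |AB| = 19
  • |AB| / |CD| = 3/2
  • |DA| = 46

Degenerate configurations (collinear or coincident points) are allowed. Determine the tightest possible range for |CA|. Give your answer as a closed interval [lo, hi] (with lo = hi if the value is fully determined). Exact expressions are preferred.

|AB| ∈ {19}
|AD| ∈ {46}
|CD| ∈ {38/3}
|BD| ∈ [27, 65]
|AC| ∈ [100/3, 176/3]
|BC| ∈ [43/3, 233/3]

|CA| ∈ [100/3, 176/3]  (≈ [33.3333, 58.6667])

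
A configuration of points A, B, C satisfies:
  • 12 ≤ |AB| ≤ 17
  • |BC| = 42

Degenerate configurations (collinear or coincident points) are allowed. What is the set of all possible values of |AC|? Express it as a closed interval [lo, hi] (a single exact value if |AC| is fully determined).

|AC| ∈ [25, 59]  (≈ [25.0000, 59.0000])

|AB| ∈ [12, 17]
|BC| ∈ {42}
|AC| ∈ [25, 59]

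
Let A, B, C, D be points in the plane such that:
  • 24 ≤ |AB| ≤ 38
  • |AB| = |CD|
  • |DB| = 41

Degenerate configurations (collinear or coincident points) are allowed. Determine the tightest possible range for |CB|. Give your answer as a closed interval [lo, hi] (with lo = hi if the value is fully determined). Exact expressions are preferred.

|AB| ∈ [24, 38]
|BD| ∈ {41}
|CD| ∈ [24, 38]
|AD| ∈ [3, 79]
|BC| ∈ [3, 79]
|AC| ∈ [0, 117]

|CB| ∈ [3, 79]  (≈ [3.0000, 79.0000])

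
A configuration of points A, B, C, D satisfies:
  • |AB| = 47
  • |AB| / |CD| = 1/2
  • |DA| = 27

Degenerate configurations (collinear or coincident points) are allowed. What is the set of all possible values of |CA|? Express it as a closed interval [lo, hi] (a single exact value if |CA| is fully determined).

|CA| ∈ [67, 121]  (≈ [67.0000, 121.0000])

|AB| ∈ {47}
|AD| ∈ {27}
|CD| ∈ {94}
|BD| ∈ [20, 74]
|AC| ∈ [67, 121]
|BC| ∈ [20, 168]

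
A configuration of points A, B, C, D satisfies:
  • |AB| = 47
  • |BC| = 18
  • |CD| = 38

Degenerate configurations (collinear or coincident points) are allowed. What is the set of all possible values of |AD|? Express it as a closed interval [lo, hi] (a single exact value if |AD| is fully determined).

|AD| ∈ [0, 103]  (≈ [0.0000, 103.0000])

|AB| ∈ {47}
|BC| ∈ {18}
|CD| ∈ {38}
|AC| ∈ [29, 65]
|BD| ∈ [20, 56]
|AD| ∈ [0, 103]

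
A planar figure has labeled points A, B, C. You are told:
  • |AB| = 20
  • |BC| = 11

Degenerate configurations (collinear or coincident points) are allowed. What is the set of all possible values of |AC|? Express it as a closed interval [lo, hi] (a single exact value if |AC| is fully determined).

|AB| ∈ {20}
|BC| ∈ {11}
|AC| ∈ [9, 31]

|AC| ∈ [9, 31]  (≈ [9.0000, 31.0000])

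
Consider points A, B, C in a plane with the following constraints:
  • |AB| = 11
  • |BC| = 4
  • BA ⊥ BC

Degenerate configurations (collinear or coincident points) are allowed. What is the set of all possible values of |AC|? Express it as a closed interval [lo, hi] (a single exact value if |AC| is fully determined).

|AB| ∈ {11}
|BC| ∈ {4}
|AC| ∈ {√(137)}

|AC| = √(137)  (≈ 11.7047)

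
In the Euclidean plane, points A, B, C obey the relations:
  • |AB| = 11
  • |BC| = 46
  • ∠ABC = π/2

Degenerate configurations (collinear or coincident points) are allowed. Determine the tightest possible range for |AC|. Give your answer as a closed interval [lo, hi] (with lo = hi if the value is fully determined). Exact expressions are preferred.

|AB| ∈ {11}
|BC| ∈ {46}
|AC| ∈ {√(2237)}

|AC| = √(2237)  (≈ 47.2969)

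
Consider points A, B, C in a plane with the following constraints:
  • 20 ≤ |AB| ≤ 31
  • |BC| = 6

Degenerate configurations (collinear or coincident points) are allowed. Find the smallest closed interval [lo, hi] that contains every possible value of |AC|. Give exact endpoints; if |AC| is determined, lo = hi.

|AB| ∈ [20, 31]
|BC| ∈ {6}
|AC| ∈ [14, 37]

|AC| ∈ [14, 37]  (≈ [14.0000, 37.0000])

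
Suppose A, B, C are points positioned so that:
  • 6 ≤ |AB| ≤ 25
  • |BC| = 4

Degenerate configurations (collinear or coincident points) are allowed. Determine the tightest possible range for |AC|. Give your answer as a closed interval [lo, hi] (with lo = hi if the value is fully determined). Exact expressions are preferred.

|AC| ∈ [2, 29]  (≈ [2.0000, 29.0000])

|AB| ∈ [6, 25]
|BC| ∈ {4}
|AC| ∈ [2, 29]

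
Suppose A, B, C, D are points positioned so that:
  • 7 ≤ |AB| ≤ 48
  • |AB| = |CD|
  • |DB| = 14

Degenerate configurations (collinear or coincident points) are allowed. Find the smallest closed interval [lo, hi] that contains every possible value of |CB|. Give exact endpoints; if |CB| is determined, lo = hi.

|AB| ∈ [7, 48]
|BD| ∈ {14}
|CD| ∈ [7, 48]
|AD| ∈ [0, 62]
|BC| ∈ [0, 62]
|AC| ∈ [0, 110]

|CB| ∈ [0, 62]  (≈ [0.0000, 62.0000])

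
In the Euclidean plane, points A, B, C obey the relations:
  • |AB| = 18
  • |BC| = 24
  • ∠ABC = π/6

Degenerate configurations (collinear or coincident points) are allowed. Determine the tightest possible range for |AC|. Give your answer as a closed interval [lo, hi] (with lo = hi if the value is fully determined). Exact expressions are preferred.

|AC| = 6·√(25 - 12·√(3))  (≈ 12.3188)

|AB| ∈ {18}
|BC| ∈ {24}
|AC| ∈ {6·√(25 - 12·√(3))}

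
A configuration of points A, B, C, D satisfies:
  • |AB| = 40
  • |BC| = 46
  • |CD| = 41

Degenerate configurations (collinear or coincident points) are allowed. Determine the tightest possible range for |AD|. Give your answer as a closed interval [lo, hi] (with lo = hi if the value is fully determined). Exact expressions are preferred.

|AD| ∈ [0, 127]  (≈ [0.0000, 127.0000])

|AB| ∈ {40}
|BC| ∈ {46}
|CD| ∈ {41}
|AC| ∈ [6, 86]
|BD| ∈ [5, 87]
|AD| ∈ [0, 127]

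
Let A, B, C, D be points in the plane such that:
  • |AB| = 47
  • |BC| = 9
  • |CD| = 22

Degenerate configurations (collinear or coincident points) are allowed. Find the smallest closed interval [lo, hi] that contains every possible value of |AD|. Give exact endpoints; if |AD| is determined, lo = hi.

|AD| ∈ [16, 78]  (≈ [16.0000, 78.0000])

|AB| ∈ {47}
|BC| ∈ {9}
|CD| ∈ {22}
|AC| ∈ [38, 56]
|BD| ∈ [13, 31]
|AD| ∈ [16, 78]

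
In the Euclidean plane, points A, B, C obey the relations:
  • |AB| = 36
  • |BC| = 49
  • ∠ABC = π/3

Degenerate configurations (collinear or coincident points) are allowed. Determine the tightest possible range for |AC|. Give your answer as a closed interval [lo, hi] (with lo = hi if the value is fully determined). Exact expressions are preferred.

|AC| = √(1933)  (≈ 43.9659)

|AB| ∈ {36}
|BC| ∈ {49}
|AC| ∈ {√(1933)}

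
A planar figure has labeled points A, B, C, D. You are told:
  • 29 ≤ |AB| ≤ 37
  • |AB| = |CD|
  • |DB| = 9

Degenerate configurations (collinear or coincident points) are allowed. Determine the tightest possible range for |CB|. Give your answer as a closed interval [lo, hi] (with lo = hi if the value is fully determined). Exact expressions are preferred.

|AB| ∈ [29, 37]
|BD| ∈ {9}
|CD| ∈ [29, 37]
|AD| ∈ [20, 46]
|BC| ∈ [20, 46]
|AC| ∈ [0, 83]

|CB| ∈ [20, 46]  (≈ [20.0000, 46.0000])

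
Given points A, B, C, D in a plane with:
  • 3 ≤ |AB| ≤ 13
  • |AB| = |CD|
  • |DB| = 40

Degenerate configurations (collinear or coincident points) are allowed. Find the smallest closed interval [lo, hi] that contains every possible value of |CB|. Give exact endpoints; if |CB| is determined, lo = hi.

|CB| ∈ [27, 53]  (≈ [27.0000, 53.0000])

|AB| ∈ [3, 13]
|BD| ∈ {40}
|CD| ∈ [3, 13]
|AD| ∈ [27, 53]
|BC| ∈ [27, 53]
|AC| ∈ [14, 66]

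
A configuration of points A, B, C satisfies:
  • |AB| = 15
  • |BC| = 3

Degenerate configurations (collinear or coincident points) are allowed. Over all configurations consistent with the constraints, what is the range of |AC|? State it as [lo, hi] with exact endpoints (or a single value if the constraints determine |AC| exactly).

|AC| ∈ [12, 18]  (≈ [12.0000, 18.0000])

|AB| ∈ {15}
|BC| ∈ {3}
|AC| ∈ [12, 18]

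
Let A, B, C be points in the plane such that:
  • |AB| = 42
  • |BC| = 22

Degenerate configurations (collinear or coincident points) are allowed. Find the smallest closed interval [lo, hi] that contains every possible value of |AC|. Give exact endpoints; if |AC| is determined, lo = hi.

|AB| ∈ {42}
|BC| ∈ {22}
|AC| ∈ [20, 64]

|AC| ∈ [20, 64]  (≈ [20.0000, 64.0000])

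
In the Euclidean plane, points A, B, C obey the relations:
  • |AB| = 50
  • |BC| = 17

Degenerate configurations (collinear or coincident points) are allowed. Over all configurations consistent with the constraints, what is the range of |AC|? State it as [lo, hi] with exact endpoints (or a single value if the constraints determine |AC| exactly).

|AB| ∈ {50}
|BC| ∈ {17}
|AC| ∈ [33, 67]

|AC| ∈ [33, 67]  (≈ [33.0000, 67.0000])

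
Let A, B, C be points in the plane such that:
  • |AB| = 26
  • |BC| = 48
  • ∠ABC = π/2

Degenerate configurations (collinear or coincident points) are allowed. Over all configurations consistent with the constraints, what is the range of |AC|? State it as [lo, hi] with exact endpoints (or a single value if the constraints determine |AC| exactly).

|AC| = 2·√(745)  (≈ 54.5894)

|AB| ∈ {26}
|BC| ∈ {48}
|AC| ∈ {2·√(745)}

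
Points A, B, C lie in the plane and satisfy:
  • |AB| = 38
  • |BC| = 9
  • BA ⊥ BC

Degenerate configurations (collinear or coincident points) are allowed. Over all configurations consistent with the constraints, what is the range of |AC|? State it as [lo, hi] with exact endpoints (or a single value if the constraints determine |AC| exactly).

|AB| ∈ {38}
|BC| ∈ {9}
|AC| ∈ {5·√(61)}

|AC| = 5·√(61)  (≈ 39.0512)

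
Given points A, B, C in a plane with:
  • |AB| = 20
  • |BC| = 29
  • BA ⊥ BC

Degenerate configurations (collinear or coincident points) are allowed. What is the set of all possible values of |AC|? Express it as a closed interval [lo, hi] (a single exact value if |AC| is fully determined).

|AB| ∈ {20}
|BC| ∈ {29}
|AC| ∈ {√(1241)}

|AC| = √(1241)  (≈ 35.2278)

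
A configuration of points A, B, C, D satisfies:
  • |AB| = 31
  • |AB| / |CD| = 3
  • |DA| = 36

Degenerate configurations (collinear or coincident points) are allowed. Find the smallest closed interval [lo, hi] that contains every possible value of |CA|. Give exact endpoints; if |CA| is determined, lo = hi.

|AB| ∈ {31}
|AD| ∈ {36}
|CD| ∈ {31/3}
|BD| ∈ [5, 67]
|AC| ∈ [77/3, 139/3]
|BC| ∈ [0, 232/3]

|CA| ∈ [77/3, 139/3]  (≈ [25.6667, 46.3333])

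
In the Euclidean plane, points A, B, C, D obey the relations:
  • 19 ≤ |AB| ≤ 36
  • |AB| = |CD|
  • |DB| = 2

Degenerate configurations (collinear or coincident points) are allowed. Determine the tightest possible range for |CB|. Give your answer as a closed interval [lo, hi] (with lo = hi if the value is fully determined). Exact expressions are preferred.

|CB| ∈ [17, 38]  (≈ [17.0000, 38.0000])

|AB| ∈ [19, 36]
|BD| ∈ {2}
|CD| ∈ [19, 36]
|AD| ∈ [17, 38]
|BC| ∈ [17, 38]
|AC| ∈ [0, 74]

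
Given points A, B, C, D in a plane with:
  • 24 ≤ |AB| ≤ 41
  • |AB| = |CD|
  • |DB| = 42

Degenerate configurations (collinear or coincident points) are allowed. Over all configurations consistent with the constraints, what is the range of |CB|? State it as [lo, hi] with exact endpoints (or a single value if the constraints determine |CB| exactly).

|AB| ∈ [24, 41]
|BD| ∈ {42}
|CD| ∈ [24, 41]
|AD| ∈ [1, 83]
|BC| ∈ [1, 83]
|AC| ∈ [0, 124]

|CB| ∈ [1, 83]  (≈ [1.0000, 83.0000])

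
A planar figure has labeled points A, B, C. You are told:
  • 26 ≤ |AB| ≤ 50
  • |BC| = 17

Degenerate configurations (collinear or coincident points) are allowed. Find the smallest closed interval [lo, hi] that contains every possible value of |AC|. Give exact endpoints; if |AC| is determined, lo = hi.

|AB| ∈ [26, 50]
|BC| ∈ {17}
|AC| ∈ [9, 67]

|AC| ∈ [9, 67]  (≈ [9.0000, 67.0000])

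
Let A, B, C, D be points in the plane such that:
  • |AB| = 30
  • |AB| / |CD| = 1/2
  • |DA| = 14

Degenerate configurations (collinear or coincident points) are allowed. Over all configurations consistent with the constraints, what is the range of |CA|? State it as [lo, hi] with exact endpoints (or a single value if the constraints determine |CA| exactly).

|AB| ∈ {30}
|AD| ∈ {14}
|CD| ∈ {60}
|BD| ∈ [16, 44]
|AC| ∈ [46, 74]
|BC| ∈ [16, 104]

|CA| ∈ [46, 74]  (≈ [46.0000, 74.0000])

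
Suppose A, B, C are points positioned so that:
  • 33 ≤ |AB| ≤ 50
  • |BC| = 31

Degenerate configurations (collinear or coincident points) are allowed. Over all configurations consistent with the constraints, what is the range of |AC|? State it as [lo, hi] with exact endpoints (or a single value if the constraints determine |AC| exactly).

|AB| ∈ [33, 50]
|BC| ∈ {31}
|AC| ∈ [2, 81]

|AC| ∈ [2, 81]  (≈ [2.0000, 81.0000])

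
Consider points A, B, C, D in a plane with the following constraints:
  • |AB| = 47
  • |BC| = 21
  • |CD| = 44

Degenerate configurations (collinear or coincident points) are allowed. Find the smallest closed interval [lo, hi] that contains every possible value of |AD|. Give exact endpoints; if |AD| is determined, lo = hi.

|AD| ∈ [0, 112]  (≈ [0.0000, 112.0000])

|AB| ∈ {47}
|BC| ∈ {21}
|CD| ∈ {44}
|AC| ∈ [26, 68]
|BD| ∈ [23, 65]
|AD| ∈ [0, 112]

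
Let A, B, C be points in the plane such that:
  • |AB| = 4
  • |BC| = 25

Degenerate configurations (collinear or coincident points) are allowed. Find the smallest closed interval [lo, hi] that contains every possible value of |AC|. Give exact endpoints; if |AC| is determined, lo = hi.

|AB| ∈ {4}
|BC| ∈ {25}
|AC| ∈ [21, 29]

|AC| ∈ [21, 29]  (≈ [21.0000, 29.0000])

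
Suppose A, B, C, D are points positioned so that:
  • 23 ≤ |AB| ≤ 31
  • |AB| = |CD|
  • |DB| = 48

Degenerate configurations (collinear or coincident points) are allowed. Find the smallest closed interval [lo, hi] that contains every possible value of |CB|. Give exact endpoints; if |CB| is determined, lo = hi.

|AB| ∈ [23, 31]
|BD| ∈ {48}
|CD| ∈ [23, 31]
|AD| ∈ [17, 79]
|BC| ∈ [17, 79]
|AC| ∈ [0, 110]

|CB| ∈ [17, 79]  (≈ [17.0000, 79.0000])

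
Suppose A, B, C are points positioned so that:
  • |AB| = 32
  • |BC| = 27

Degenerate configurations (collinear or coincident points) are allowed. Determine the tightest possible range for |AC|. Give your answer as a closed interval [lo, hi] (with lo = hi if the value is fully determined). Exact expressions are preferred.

|AB| ∈ {32}
|BC| ∈ {27}
|AC| ∈ [5, 59]

|AC| ∈ [5, 59]  (≈ [5.0000, 59.0000])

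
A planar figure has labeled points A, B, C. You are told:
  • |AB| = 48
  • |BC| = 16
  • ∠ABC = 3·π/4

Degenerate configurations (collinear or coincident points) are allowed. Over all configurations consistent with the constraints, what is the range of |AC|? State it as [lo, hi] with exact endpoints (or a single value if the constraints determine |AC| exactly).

|AB| ∈ {48}
|BC| ∈ {16}
|AC| ∈ {16·√(3·√(2) + 10)}

|AC| = 16·√(3·√(2) + 10)  (≈ 60.3831)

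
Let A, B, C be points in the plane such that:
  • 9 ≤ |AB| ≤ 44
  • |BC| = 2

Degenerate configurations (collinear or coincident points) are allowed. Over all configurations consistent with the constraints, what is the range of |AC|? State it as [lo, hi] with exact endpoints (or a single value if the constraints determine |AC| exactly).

|AC| ∈ [7, 46]  (≈ [7.0000, 46.0000])

|AB| ∈ [9, 44]
|BC| ∈ {2}
|AC| ∈ [7, 46]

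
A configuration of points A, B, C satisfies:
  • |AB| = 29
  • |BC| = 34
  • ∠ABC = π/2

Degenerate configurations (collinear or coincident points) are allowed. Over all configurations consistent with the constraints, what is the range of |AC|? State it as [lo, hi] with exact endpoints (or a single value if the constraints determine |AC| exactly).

|AC| = √(1997)  (≈ 44.6878)

|AB| ∈ {29}
|BC| ∈ {34}
|AC| ∈ {√(1997)}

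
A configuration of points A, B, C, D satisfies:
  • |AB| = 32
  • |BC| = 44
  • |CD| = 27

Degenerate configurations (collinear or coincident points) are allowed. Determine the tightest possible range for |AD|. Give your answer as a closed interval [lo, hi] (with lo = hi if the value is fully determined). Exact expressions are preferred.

|AD| ∈ [0, 103]  (≈ [0.0000, 103.0000])

|AB| ∈ {32}
|BC| ∈ {44}
|CD| ∈ {27}
|AC| ∈ [12, 76]
|BD| ∈ [17, 71]
|AD| ∈ [0, 103]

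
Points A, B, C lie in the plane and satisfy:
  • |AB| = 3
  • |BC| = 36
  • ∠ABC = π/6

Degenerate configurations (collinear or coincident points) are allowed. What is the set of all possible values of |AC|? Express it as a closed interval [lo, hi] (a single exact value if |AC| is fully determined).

|AC| = 3·√(145 - 12·√(3))  (≈ 33.4356)

|AB| ∈ {3}
|BC| ∈ {36}
|AC| ∈ {3·√(145 - 12·√(3))}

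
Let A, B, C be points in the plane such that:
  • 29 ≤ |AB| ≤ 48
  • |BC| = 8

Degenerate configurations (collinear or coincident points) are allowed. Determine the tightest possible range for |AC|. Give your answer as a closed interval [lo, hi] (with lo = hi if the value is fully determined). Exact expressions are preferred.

|AC| ∈ [21, 56]  (≈ [21.0000, 56.0000])

|AB| ∈ [29, 48]
|BC| ∈ {8}
|AC| ∈ [21, 56]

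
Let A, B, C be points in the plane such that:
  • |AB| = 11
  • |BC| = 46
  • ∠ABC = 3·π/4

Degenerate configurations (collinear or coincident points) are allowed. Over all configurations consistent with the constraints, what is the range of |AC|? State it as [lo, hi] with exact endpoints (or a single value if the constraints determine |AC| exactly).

|AC| = √(506·√(2) + 2237)  (≈ 54.3378)

|AB| ∈ {11}
|BC| ∈ {46}
|AC| ∈ {√(506·√(2) + 2237)}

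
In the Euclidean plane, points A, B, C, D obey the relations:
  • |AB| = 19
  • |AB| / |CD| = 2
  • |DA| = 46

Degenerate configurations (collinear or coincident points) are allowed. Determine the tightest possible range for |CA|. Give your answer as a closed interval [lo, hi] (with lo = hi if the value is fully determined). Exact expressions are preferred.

|CA| ∈ [73/2, 111/2]  (≈ [36.5000, 55.5000])

|AB| ∈ {19}
|AD| ∈ {46}
|CD| ∈ {19/2}
|BD| ∈ [27, 65]
|AC| ∈ [73/2, 111/2]
|BC| ∈ [35/2, 149/2]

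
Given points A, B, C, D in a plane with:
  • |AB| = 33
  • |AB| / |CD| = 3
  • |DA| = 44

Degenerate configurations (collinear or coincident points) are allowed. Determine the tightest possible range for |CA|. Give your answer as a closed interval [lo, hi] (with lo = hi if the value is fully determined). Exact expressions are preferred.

|AB| ∈ {33}
|AD| ∈ {44}
|CD| ∈ {11}
|BD| ∈ [11, 77]
|AC| ∈ [33, 55]
|BC| ∈ [0, 88]

|CA| ∈ [33, 55]  (≈ [33.0000, 55.0000])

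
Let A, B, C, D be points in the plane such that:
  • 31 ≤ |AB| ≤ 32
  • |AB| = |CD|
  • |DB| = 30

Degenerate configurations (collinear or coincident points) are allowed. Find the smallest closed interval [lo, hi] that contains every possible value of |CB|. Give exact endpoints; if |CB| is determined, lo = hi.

|CB| ∈ [1, 62]  (≈ [1.0000, 62.0000])

|AB| ∈ [31, 32]
|BD| ∈ {30}
|CD| ∈ [31, 32]
|AD| ∈ [1, 62]
|BC| ∈ [1, 62]
|AC| ∈ [0, 94]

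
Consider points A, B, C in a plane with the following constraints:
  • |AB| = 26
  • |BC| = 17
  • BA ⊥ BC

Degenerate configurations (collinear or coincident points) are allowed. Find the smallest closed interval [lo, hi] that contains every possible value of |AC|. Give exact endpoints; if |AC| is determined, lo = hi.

|AC| = √(965)  (≈ 31.0644)

|AB| ∈ {26}
|BC| ∈ {17}
|AC| ∈ {√(965)}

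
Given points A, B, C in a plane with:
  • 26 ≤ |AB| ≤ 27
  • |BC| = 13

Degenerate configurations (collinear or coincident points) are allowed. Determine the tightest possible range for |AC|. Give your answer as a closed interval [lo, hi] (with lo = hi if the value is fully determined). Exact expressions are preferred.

|AB| ∈ [26, 27]
|BC| ∈ {13}
|AC| ∈ [13, 40]

|AC| ∈ [13, 40]  (≈ [13.0000, 40.0000])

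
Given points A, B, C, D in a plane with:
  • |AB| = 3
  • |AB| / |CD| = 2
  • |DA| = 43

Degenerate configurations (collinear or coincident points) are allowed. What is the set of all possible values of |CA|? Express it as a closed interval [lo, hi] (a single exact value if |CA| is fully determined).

|CA| ∈ [83/2, 89/2]  (≈ [41.5000, 44.5000])

|AB| ∈ {3}
|AD| ∈ {43}
|CD| ∈ {3/2}
|BD| ∈ [40, 46]
|AC| ∈ [83/2, 89/2]
|BC| ∈ [77/2, 95/2]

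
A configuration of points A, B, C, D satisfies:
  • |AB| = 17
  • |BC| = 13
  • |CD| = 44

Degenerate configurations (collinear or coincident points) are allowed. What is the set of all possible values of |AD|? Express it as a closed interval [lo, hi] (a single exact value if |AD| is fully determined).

|AB| ∈ {17}
|BC| ∈ {13}
|CD| ∈ {44}
|AC| ∈ [4, 30]
|BD| ∈ [31, 57]
|AD| ∈ [14, 74]

|AD| ∈ [14, 74]  (≈ [14.0000, 74.0000])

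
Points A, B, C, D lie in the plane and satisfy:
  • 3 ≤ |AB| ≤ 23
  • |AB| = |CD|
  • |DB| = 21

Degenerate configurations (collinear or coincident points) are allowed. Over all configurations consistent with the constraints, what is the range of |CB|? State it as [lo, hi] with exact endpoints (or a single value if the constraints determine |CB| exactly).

|CB| ∈ [0, 44]  (≈ [0.0000, 44.0000])

|AB| ∈ [3, 23]
|BD| ∈ {21}
|CD| ∈ [3, 23]
|AD| ∈ [0, 44]
|BC| ∈ [0, 44]
|AC| ∈ [0, 67]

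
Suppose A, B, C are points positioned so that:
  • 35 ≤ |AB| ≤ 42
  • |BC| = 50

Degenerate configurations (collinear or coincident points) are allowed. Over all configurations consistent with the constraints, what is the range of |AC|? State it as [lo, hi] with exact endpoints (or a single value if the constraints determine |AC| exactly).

|AB| ∈ [35, 42]
|BC| ∈ {50}
|AC| ∈ [8, 92]

|AC| ∈ [8, 92]  (≈ [8.0000, 92.0000])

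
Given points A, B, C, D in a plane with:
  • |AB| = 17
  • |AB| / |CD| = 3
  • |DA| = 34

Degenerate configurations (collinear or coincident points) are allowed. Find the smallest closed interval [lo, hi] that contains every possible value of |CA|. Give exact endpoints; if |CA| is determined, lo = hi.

|AB| ∈ {17}
|AD| ∈ {34}
|CD| ∈ {17/3}
|BD| ∈ [17, 51]
|AC| ∈ [85/3, 119/3]
|BC| ∈ [34/3, 170/3]

|CA| ∈ [85/3, 119/3]  (≈ [28.3333, 39.6667])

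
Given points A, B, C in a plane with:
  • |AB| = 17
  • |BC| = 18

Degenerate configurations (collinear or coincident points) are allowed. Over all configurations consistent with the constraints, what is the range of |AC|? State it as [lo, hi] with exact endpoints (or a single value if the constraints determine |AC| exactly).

|AC| ∈ [1, 35]  (≈ [1.0000, 35.0000])

|AB| ∈ {17}
|BC| ∈ {18}
|AC| ∈ [1, 35]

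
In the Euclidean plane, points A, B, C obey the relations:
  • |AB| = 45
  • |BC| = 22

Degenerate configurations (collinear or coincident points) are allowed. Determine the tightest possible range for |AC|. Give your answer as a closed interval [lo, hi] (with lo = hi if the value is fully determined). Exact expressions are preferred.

|AB| ∈ {45}
|BC| ∈ {22}
|AC| ∈ [23, 67]

|AC| ∈ [23, 67]  (≈ [23.0000, 67.0000])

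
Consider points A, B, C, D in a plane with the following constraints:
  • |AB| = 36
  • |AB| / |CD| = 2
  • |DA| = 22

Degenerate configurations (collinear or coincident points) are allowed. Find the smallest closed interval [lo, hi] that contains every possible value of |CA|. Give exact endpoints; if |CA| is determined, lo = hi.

|CA| ∈ [4, 40]  (≈ [4.0000, 40.0000])

|AB| ∈ {36}
|AD| ∈ {22}
|CD| ∈ {18}
|BD| ∈ [14, 58]
|AC| ∈ [4, 40]
|BC| ∈ [0, 76]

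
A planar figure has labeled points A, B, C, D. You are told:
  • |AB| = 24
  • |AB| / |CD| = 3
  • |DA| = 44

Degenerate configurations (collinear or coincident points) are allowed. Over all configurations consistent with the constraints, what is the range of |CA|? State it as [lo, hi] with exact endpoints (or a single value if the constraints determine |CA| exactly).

|AB| ∈ {24}
|AD| ∈ {44}
|CD| ∈ {8}
|BD| ∈ [20, 68]
|AC| ∈ [36, 52]
|BC| ∈ [12, 76]

|CA| ∈ [36, 52]  (≈ [36.0000, 52.0000])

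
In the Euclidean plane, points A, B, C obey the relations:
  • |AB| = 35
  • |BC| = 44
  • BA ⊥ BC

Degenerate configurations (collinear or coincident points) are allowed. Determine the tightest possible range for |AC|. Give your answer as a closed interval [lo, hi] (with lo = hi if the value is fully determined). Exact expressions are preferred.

|AB| ∈ {35}
|BC| ∈ {44}
|AC| ∈ {√(3161)}

|AC| = √(3161)  (≈ 56.2228)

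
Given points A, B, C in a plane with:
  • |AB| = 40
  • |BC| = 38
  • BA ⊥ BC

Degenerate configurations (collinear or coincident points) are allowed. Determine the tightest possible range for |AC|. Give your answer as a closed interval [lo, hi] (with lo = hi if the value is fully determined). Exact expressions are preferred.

|AC| = 2·√(761)  (≈ 55.1725)

|AB| ∈ {40}
|BC| ∈ {38}
|AC| ∈ {2·√(761)}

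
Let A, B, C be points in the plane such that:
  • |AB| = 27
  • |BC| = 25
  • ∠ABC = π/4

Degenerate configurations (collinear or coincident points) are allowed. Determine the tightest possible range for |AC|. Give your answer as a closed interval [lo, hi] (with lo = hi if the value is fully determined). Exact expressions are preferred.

|AC| = √(1354 - 675·√(2))  (≈ 19.9851)

|AB| ∈ {27}
|BC| ∈ {25}
|AC| ∈ {√(1354 - 675·√(2))}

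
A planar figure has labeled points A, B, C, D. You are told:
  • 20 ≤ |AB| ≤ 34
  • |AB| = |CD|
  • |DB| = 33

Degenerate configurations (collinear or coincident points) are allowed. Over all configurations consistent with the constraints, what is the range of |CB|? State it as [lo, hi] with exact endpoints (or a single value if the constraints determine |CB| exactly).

|AB| ∈ [20, 34]
|BD| ∈ {33}
|CD| ∈ [20, 34]
|AD| ∈ [0, 67]
|BC| ∈ [0, 67]
|AC| ∈ [0, 101]

|CB| ∈ [0, 67]  (≈ [0.0000, 67.0000])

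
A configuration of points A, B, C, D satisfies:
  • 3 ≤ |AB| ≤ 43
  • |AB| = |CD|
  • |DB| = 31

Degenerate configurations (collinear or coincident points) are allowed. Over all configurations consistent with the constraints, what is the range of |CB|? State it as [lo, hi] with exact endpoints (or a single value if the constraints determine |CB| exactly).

|CB| ∈ [0, 74]  (≈ [0.0000, 74.0000])

|AB| ∈ [3, 43]
|BD| ∈ {31}
|CD| ∈ [3, 43]
|AD| ∈ [0, 74]
|BC| ∈ [0, 74]
|AC| ∈ [0, 117]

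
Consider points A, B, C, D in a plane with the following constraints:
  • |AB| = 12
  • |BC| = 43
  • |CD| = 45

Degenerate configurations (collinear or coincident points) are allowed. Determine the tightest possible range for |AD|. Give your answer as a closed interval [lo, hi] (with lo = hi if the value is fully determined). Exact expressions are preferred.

|AD| ∈ [0, 100]  (≈ [0.0000, 100.0000])

|AB| ∈ {12}
|BC| ∈ {43}
|CD| ∈ {45}
|AC| ∈ [31, 55]
|BD| ∈ [2, 88]
|AD| ∈ [0, 100]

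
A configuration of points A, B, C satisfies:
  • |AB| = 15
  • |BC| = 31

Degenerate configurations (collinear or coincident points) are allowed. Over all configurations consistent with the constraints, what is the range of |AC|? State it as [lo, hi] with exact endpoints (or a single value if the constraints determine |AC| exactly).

|AB| ∈ {15}
|BC| ∈ {31}
|AC| ∈ [16, 46]

|AC| ∈ [16, 46]  (≈ [16.0000, 46.0000])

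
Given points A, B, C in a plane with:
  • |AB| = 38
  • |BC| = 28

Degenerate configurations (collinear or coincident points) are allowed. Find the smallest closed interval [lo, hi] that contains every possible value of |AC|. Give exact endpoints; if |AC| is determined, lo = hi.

|AB| ∈ {38}
|BC| ∈ {28}
|AC| ∈ [10, 66]

|AC| ∈ [10, 66]  (≈ [10.0000, 66.0000])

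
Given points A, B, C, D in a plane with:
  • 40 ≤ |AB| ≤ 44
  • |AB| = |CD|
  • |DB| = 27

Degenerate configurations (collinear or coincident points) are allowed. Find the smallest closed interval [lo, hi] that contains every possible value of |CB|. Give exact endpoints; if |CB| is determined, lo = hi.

|CB| ∈ [13, 71]  (≈ [13.0000, 71.0000])

|AB| ∈ [40, 44]
|BD| ∈ {27}
|CD| ∈ [40, 44]
|AD| ∈ [13, 71]
|BC| ∈ [13, 71]
|AC| ∈ [0, 115]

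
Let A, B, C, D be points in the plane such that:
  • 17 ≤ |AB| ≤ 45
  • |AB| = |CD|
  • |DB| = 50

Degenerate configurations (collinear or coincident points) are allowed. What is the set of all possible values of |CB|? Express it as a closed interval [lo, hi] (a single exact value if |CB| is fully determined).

|CB| ∈ [5, 95]  (≈ [5.0000, 95.0000])

|AB| ∈ [17, 45]
|BD| ∈ {50}
|CD| ∈ [17, 45]
|AD| ∈ [5, 95]
|BC| ∈ [5, 95]
|AC| ∈ [0, 140]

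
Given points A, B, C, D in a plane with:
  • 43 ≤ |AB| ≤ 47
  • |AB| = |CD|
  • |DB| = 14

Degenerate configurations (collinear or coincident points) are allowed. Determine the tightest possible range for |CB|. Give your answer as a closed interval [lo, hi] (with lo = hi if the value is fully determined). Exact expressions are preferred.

|AB| ∈ [43, 47]
|BD| ∈ {14}
|CD| ∈ [43, 47]
|AD| ∈ [29, 61]
|BC| ∈ [29, 61]
|AC| ∈ [0, 108]

|CB| ∈ [29, 61]  (≈ [29.0000, 61.0000])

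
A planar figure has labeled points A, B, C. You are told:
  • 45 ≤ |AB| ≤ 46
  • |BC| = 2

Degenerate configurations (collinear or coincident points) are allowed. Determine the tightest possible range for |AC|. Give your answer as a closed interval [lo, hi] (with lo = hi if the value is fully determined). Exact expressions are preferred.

|AC| ∈ [43, 48]  (≈ [43.0000, 48.0000])

|AB| ∈ [45, 46]
|BC| ∈ {2}
|AC| ∈ [43, 48]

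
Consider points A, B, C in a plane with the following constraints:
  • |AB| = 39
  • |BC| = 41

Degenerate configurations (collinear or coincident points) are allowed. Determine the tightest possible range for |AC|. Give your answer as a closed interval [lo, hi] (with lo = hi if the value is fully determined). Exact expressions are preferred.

|AB| ∈ {39}
|BC| ∈ {41}
|AC| ∈ [2, 80]

|AC| ∈ [2, 80]  (≈ [2.0000, 80.0000])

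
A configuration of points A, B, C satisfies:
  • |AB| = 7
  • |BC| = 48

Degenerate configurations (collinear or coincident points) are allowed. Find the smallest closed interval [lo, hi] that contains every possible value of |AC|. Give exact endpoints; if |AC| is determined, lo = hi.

|AC| ∈ [41, 55]  (≈ [41.0000, 55.0000])

|AB| ∈ {7}
|BC| ∈ {48}
|AC| ∈ [41, 55]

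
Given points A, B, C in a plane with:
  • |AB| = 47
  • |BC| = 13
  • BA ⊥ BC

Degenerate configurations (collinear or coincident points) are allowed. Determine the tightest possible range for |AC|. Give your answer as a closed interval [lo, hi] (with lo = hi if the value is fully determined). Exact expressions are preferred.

|AC| = √(2378)  (≈ 48.7647)

|AB| ∈ {47}
|BC| ∈ {13}
|AC| ∈ {√(2378)}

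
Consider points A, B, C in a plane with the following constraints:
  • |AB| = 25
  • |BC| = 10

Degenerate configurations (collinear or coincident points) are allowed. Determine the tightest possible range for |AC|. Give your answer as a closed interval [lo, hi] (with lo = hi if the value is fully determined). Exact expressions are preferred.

|AC| ∈ [15, 35]  (≈ [15.0000, 35.0000])

|AB| ∈ {25}
|BC| ∈ {10}
|AC| ∈ [15, 35]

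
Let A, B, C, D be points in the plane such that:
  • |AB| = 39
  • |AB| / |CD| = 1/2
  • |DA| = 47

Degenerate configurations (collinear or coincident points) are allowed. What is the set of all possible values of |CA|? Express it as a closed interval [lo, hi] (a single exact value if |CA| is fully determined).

|CA| ∈ [31, 125]  (≈ [31.0000, 125.0000])

|AB| ∈ {39}
|AD| ∈ {47}
|CD| ∈ {78}
|BD| ∈ [8, 86]
|AC| ∈ [31, 125]
|BC| ∈ [0, 164]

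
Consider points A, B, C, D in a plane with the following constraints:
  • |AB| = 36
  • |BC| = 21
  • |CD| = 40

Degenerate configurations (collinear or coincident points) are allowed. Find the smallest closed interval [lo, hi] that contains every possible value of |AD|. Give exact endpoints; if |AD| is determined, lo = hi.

|AD| ∈ [0, 97]  (≈ [0.0000, 97.0000])

|AB| ∈ {36}
|BC| ∈ {21}
|CD| ∈ {40}
|AC| ∈ [15, 57]
|BD| ∈ [19, 61]
|AD| ∈ [0, 97]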